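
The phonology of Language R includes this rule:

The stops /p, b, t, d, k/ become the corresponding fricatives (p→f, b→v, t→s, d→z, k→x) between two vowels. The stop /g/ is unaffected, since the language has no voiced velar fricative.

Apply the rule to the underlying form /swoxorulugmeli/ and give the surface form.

swoxorulugmeli

No segment of /swoxorulugmeli/ meets the structural description of the rule, so the form surfaces unchanged.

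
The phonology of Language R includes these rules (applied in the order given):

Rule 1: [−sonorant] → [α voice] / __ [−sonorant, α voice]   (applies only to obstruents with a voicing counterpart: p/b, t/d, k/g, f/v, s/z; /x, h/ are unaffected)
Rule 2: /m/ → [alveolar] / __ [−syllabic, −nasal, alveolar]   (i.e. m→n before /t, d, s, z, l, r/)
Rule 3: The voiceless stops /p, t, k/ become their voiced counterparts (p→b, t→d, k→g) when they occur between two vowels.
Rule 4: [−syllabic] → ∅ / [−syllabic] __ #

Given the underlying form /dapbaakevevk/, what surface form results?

dabbaagevef

Rule 1 (regressive voicing assimilation): /p/ precedes the voiced obstruent /b/, so it voices to [b] by assimilation. /v/ precedes the voiceless obstruent /k/, so it devoices to [f] by assimilation. /dapbaakevevk/ → dabbaakevefk.
Rule 2 (nasal place assimilation): no segment meets the environment; /dabbaakevefk/ is unchanged.
Rule 3 (intervocalic voicing): /k/ is a voiceless stop between vowels /a/ and /e/, so it voices to [g]. /dabbaakevefk/ → dabbaagevefk.
Rule 4 (final cluster simplification): /k/ is the second consonant of a word-final cluster /fk/, so it deletes. /dabbaagevefk/ → dabbaagevef.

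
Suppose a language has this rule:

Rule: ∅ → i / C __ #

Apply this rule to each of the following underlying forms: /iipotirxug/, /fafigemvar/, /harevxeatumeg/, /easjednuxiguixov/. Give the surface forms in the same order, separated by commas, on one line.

/iipotirxug/: the form ends in the consonant /g/, so [i] is inserted word-finally. → [iipotirxugi].
/fafigemvar/: the form ends in the consonant /r/, so [i] is inserted word-finally. → [fafigemvari].
/harevxeatumeg/: the form ends in the consonant /g/, so [i] is inserted word-finally. → [harevxeatumegi].
/easjednuxiguixov/: the form ends in the consonant /v/, so [i] is inserted word-finally. → [easjednuxiguixovi].

iipotirxugi, fafigemvari, harevxeatumegi, easjednuxiguixovi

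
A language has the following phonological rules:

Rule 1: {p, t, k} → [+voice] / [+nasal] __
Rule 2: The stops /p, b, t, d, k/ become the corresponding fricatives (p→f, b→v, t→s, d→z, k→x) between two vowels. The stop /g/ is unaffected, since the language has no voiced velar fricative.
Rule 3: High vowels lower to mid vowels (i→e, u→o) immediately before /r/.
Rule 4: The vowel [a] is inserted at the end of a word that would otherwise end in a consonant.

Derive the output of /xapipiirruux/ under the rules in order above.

xafifierruuxa

Rule 1 (post-nasal voicing): no segment meets the environment; /xapipiirruux/ is unchanged.
Rule 2 (intervocalic spirantization): /p/ is a stop between vowels /a/ and /i/, so it spirantizes to the fricative [f]. /p/ is a stop between vowels /i/ and /i/, so it spirantizes to the fricative [f]. /xapipiirruux/ → xafifiirruux.
Rule 3 (pre-rhotic lowering): /i/ is a high vowel immediately before /r/, so it lowers to [e]. /xafifiirruux/ → xafifierruux.
Rule 4 (final a-epenthesis): the form ends in the consonant /x/, so [a] is inserted word-finally. /xafifierruux/ → xafifierruuxa.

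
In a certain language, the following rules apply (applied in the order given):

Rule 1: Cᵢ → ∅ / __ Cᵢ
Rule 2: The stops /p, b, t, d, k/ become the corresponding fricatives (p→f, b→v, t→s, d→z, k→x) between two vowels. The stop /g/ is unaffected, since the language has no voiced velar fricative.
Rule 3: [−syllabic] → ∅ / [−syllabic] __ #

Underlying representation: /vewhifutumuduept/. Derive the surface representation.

Rule 1 (degemination): no segment meets the environment; /vewhifutumuduept/ is unchanged.
Rule 2 (intervocalic spirantization): /t/ is a stop between vowels /u/ and /u/, so it spirantizes to the fricative [s]. /d/ is a stop between vowels /u/ and /u/, so it spirantizes to the fricative [z]. /vewhifutumuduept/ → vewhifusumuzuept.
Rule 3 (final cluster simplification): /t/ is the second consonant of a word-final cluster /pt/, so it deletes. /vewhifusumuzuept/ → vewhifusumuzuep.

vewhifusumuzuep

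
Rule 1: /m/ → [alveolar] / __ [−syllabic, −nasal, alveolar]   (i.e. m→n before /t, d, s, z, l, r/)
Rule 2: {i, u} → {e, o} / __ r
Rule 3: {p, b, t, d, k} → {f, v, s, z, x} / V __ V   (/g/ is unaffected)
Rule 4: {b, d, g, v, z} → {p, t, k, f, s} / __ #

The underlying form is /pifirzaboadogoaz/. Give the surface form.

piferzavoazogoas

Rule 1 (nasal place assimilation): no segment meets the environment; /pifirzaboadogoaz/ is unchanged.
Rule 2 (pre-rhotic lowering): /i/ is a high vowel immediately before /r/, so it lowers to [e]. /pifirzaboadogoaz/ → piferzaboadogoaz.
Rule 3 (intervocalic spirantization): /b/ is a stop between vowels /a/ and /o/, so it spirantizes to the fricative [v]. /d/ is a stop between vowels /a/ and /o/, so it spirantizes to the fricative [z]. /piferzaboadogoaz/ → piferzavoazogoaz.
Rule 4 (final devoicing): /z/ is a voiced obstruent in word-final position, so it devoices to [s]. /piferzavoazogoaz/ → piferzavoazogoas.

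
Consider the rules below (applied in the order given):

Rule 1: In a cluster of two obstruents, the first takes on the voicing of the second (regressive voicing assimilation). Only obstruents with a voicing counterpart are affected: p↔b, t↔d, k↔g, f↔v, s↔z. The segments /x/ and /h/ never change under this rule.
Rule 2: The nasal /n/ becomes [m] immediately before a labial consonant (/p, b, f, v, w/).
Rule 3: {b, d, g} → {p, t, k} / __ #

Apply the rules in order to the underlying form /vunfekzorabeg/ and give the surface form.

vumfegzorabek

Rule 1 (regressive voicing assimilation): /k/ precedes the voiced obstruent /z/, so it voices to [g] by assimilation. /vunfekzorabeg/ → vunfegzorabeg.
Rule 2 (nasal place assimilation): /n/ precedes the labial consonant /f/, so it assimilates in place to [m]. /vunfegzorabeg/ → vumfegzorabeg.
Rule 3 (final devoicing): /g/ is a voiced stop in word-final position, so it devoices to [k]. /vumfegzorabeg/ → vumfegzorabek.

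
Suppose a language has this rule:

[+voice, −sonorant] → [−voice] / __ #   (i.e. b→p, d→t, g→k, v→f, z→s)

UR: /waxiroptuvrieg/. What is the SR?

Scanning /waxiroptuvrieg/: /v/ at position 10 is not in the conditioning environment; /g/ is a voiced obstruent in word-final position, so it devoices to [k].
Result: [waxiroptuvriek].

waxiroptuvriek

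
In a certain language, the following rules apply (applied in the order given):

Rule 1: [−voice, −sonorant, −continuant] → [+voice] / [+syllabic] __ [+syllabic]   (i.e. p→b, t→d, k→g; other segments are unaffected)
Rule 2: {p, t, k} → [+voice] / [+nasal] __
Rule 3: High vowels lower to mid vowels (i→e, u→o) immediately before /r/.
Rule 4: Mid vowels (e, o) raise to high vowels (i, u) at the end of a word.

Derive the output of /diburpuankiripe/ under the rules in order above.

Rule 1 (intervocalic voicing): /p/ is a voiceless stop between vowels /i/ and /e/, so it voices to [b]. /diburpuankiripe/ → diburpuankiribe.
Rule 2 (post-nasal voicing): /k/ is a voiceless stop immediately after the nasal /n/, so it voices to [g]. /diburpuankiribe/ → diburpuangiribe.
Rule 3 (pre-rhotic lowering): /u/ is a high vowel immediately before /r/, so it lowers to [o]. /i/ is a high vowel immediately before /r/, so it lowers to [e]. /diburpuangiribe/ → diborpuangeribe.
Rule 4 (final vowel raising): /e/ is a mid vowel in word-final position, so it raises to [i]. /diborpuangeribe/ → diborpuangeribi.

diborpuangeribi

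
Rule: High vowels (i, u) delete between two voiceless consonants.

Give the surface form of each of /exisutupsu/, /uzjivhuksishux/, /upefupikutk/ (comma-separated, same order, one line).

exstpsu, uzjivhksshx, upefpktk

/exisutupsu/: /i/ is a high vowel flanked by voiceless consonants /x/ and /s/, so it deletes. /u/ is a high vowel flanked by voiceless consonants /s/ and /t/, so it deletes. /u/ is a high vowel flanked by voiceless consonants /t/ and /p/, so it deletes. → [exstpsu].
/uzjivhuksishux/: /u/ is a high vowel flanked by voiceless consonants /h/ and /k/, so it deletes. /i/ is a high vowel flanked by voiceless consonants /s/ and /s/, so it deletes. /u/ is a high vowel flanked by voiceless consonants /h/ and /x/, so it deletes. → [uzjivhksshx].
/upefupikutk/: /u/ is a high vowel flanked by voiceless consonants /f/ and /p/, so it deletes. /i/ is a high vowel flanked by voiceless consonants /p/ and /k/, so it deletes. /u/ is a high vowel flanked by voiceless consonants /k/ and /t/, so it deletes. → [upefpktk].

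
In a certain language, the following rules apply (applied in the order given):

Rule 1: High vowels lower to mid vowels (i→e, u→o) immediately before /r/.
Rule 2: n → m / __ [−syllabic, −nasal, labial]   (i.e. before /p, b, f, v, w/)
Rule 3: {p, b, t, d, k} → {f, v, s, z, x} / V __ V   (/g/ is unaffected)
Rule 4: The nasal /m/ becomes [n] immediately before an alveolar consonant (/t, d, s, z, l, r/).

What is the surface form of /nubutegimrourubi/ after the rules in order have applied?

Rule 1 (pre-rhotic lowering): /u/ is a high vowel immediately before /r/, so it lowers to [o]. /nubutegimrourubi/ → nubutegimroorubi.
Rule 2 (nasal place assimilation): no segment meets the environment; /nubutegimroorubi/ is unchanged.
Rule 3 (intervocalic spirantization): /b/ is a stop between vowels /u/ and /u/, so it spirantizes to the fricative [v]. /t/ is a stop between vowels /u/ and /e/, so it spirantizes to the fricative [s]. /b/ is a stop between vowels /u/ and /i/, so it spirantizes to the fricative [v]. /nubutegimroorubi/ → nuvusegimrooruvi.
Rule 4 (nasal place assimilation): /m/ precedes the alveolar consonant /r/, so it assimilates in place to [n]. /nuvusegimrooruvi/ → nuvuseginrooruvi.

nuvuseginrooruvi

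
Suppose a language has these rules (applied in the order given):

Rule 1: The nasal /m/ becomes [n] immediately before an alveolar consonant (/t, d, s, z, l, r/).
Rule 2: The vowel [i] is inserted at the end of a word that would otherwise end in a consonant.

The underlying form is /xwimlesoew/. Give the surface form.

xwinlesoewi

Rule 1 (nasal place assimilation): /m/ precedes the alveolar consonant /l/, so it assimilates in place to [n]. /xwimlesoew/ → xwinlesoew.
Rule 2 (final i-epenthesis): the form ends in the consonant /w/, so [i] is inserted word-finally. /xwinlesoew/ → xwinlesoewi.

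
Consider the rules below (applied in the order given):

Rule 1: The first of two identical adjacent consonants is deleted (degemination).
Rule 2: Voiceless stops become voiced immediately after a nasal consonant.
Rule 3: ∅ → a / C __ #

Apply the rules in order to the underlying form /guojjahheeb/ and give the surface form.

Rule 1 (degemination): /jj/ is a geminate; the first /j/ deletes. /hh/ is a geminate; the first /h/ deletes. /guojjahheeb/ → guojaheeb.
Rule 2 (post-nasal voicing): no segment meets the environment; /guojaheeb/ is unchanged.
Rule 3 (final a-epenthesis): the form ends in the consonant /b/, so [a] is inserted word-finally. /guojaheeb/ → guojaheeba.

guojaheeba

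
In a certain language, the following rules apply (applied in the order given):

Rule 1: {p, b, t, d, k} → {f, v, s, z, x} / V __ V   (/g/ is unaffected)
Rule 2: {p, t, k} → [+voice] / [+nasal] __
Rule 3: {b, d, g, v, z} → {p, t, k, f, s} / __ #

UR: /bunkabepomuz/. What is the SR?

bungavefomus

Rule 1 (intervocalic spirantization): /b/ is a stop between vowels /a/ and /e/, so it spirantizes to the fricative [v]. /p/ is a stop between vowels /e/ and /o/, so it spirantizes to the fricative [f]. /bunkabepomuz/ → bunkavefomuz.
Rule 2 (post-nasal voicing): /k/ is a voiceless stop immediately after the nasal /n/, so it voices to [g]. /bunkavefomuz/ → bungavefomuz.
Rule 3 (final devoicing): /z/ is a voiced obstruent in word-final position, so it devoices to [s]. /bungavefomuz/ → bungavefomus.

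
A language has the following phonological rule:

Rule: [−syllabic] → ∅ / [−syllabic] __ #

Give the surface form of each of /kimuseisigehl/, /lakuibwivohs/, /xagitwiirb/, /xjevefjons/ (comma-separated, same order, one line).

kimuseisigeh, lakuibwivoh, xagitwiir, xjevefjon

/kimuseisigehl/: /l/ is the second consonant of a word-final cluster /hl/, so it deletes. → [kimuseisigeh].
/lakuibwivohs/: /s/ is the second consonant of a word-final cluster /hs/, so it deletes. → [lakuibwivoh].
/xagitwiirb/: /b/ is the second consonant of a word-final cluster /rb/, so it deletes. → [xagitwiir].
/xjevefjons/: /s/ is the second consonant of a word-final cluster /ns/, so it deletes. → [xjevefjon].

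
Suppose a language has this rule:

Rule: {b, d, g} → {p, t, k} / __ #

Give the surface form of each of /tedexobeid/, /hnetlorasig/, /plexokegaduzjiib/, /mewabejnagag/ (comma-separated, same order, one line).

/tedexobeid/: /d/ is a voiced stop in word-final position, so it devoices to [t]. → [tedexobeit].
/hnetlorasig/: /g/ is a voiced stop in word-final position, so it devoices to [k]. → [hnetlorasik].
/plexokegaduzjiib/: /b/ is a voiced stop in word-final position, so it devoices to [p]. → [plexokegaduzjiip].
/mewabejnagag/: /g/ is a voiced stop in word-final position, so it devoices to [k]. → [mewabejnagak].

tedexobeit, hnetlorasik, plexokegaduzjiip, mewabejnagak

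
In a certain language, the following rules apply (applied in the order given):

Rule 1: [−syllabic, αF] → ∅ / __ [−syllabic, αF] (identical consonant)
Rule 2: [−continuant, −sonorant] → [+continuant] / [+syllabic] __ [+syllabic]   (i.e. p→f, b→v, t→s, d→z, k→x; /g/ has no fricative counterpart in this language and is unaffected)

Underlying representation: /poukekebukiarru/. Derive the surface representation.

pouxexevuxiaru

Rule 1 (degemination): /rr/ is a geminate; the first /r/ deletes. /poukekebukiarru/ → poukekebukiaru.
Rule 2 (intervocalic spirantization): /k/ is a stop between vowels /u/ and /e/, so it spirantizes to the fricative [x]. /k/ is a stop between vowels /e/ and /e/, so it spirantizes to the fricative [x]. /b/ is a stop between vowels /e/ and /u/, so it spirantizes to the fricative [v]. /k/ is a stop between vowels /u/ and /i/, so it spirantizes to the fricative [x]. /poukekebukiaru/ → pouxexevuxiaru.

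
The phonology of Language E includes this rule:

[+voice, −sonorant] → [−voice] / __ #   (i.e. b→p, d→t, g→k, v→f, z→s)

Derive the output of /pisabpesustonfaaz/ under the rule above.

Scanning /pisabpesustonfaaz/: /b/ at position 5 is not in the conditioning environment; /z/ is a voiced obstruent in word-final position, so it devoices to [s].
Result: [pisabpesustonfaas].

pisabpesustonfaas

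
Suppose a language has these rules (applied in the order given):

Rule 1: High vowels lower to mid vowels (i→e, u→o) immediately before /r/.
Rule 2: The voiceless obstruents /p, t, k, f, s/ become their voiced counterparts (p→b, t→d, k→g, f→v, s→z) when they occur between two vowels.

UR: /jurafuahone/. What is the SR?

joravuahone

Rule 1 (pre-rhotic lowering): /u/ is a high vowel immediately before /r/, so it lowers to [o]. /jurafuahone/ → jorafuahone.
Rule 2 (intervocalic voicing): /f/ is a voiceless obstruent between vowels /a/ and /u/, so it voices to [v]. /jorafuahone/ → joravuahone.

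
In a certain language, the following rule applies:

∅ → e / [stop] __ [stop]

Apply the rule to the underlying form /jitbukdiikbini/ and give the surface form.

jitebukediikebini

/t/ and /b/ form a stop–stop cluster, so [e] is inserted between them.
/k/ and /d/ form a stop–stop cluster, so [e] is inserted between them.
/k/ and /b/ form a stop–stop cluster, so [e] is inserted between them.
Surface form: [jitebukediikebini].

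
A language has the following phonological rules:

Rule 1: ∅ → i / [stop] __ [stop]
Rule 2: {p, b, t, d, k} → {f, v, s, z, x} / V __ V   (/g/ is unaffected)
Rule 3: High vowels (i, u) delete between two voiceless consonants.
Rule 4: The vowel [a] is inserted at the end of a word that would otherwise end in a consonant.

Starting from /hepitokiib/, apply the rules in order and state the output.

Rule 1 (stop-cluster i-epenthesis): no segment meets the environment; /hepitokiib/ is unchanged.
Rule 2 (intervocalic spirantization): /p/ is a stop between vowels /e/ and /i/, so it spirantizes to the fricative [f]. /t/ is a stop between vowels /i/ and /o/, so it spirantizes to the fricative [s]. /k/ is a stop between vowels /o/ and /i/, so it spirantizes to the fricative [x]. /hepitokiib/ → hefisoxiib.
Rule 3 (high vowel syncope): /i/ is a high vowel flanked by voiceless consonants /f/ and /s/, so it deletes. /hefisoxiib/ → hefsoxiib.
Rule 4 (final a-epenthesis): the form ends in the consonant /b/, so [a] is inserted word-finally. /hefsoxiib/ → hefsoxiiba.

hefsoxiiba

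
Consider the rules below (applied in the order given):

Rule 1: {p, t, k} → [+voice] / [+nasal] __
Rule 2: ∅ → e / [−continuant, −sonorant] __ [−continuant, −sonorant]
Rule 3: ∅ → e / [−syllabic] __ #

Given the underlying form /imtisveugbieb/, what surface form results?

imdisveugebiebe

Rule 1 (post-nasal voicing): /t/ is a voiceless stop immediately after the nasal /m/, so it voices to [d]. /imtisveugbieb/ → imdisveugbieb.
Rule 2 (stop-cluster e-epenthesis): /g/ and /b/ form a stop–stop cluster, so [e] is inserted between them. /imdisveugbieb/ → imdisveugebieb.
Rule 3 (final e-epenthesis): the form ends in the consonant /b/, so [e] is inserted word-finally. /imdisveugebieb/ → imdisveugebiebe.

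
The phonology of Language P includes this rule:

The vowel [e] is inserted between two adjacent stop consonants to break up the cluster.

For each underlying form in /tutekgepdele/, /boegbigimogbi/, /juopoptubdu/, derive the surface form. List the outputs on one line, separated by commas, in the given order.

tutekegepedele, boegebigimogebi, juopopetubedu

/tutekgepdele/: /k/ and /g/ form a stop–stop cluster, so [e] is inserted between them. /p/ and /d/ form a stop–stop cluster, so [e] is inserted between them. → [tutekegepedele].
/boegbigimogbi/: /g/ and /b/ form a stop–stop cluster, so [e] is inserted between them. /g/ and /b/ form a stop–stop cluster, so [e] is inserted between them. → [boegebigimogebi].
/juopoptubdu/: /p/ and /t/ form a stop–stop cluster, so [e] is inserted between them. /b/ and /d/ form a stop–stop cluster, so [e] is inserted between them. → [juopopetubedu].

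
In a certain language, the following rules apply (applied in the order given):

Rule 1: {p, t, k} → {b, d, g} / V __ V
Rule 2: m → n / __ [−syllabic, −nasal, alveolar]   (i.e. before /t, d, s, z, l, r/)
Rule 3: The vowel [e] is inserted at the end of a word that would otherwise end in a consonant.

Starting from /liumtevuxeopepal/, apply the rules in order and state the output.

Rule 1 (intervocalic voicing): /p/ is a voiceless stop between vowels /o/ and /e/, so it voices to [b]. /p/ is a voiceless stop between vowels /e/ and /a/, so it voices to [b]. /liumtevuxeopepal/ → liumtevuxeobebal.
Rule 2 (nasal place assimilation): /m/ precedes the alveolar consonant /t/, so it assimilates in place to [n]. /liumtevuxeobebal/ → liuntevuxeobebal.
Rule 3 (final e-epenthesis): the form ends in the consonant /l/, so [e] is inserted word-finally. /liuntevuxeobebal/ → liuntevuxeobebale.

liuntevuxeobebale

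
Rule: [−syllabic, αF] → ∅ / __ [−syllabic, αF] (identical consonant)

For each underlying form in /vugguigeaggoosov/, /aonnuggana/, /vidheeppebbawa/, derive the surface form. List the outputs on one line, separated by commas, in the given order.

vuguigeagoosov, aonugana, vidheepebawa

/vugguigeaggoosov/: /gg/ is a geminate; the first /g/ deletes. /gg/ is a geminate; the first /g/ deletes. → [vuguigeagoosov].
/aonnuggana/: /nn/ is a geminate; the first /n/ deletes. /gg/ is a geminate; the first /g/ deletes. → [aonugana].
/vidheeppebbawa/: /pp/ is a geminate; the first /p/ deletes. /bb/ is a geminate; the first /b/ deletes. → [vidheepebawa].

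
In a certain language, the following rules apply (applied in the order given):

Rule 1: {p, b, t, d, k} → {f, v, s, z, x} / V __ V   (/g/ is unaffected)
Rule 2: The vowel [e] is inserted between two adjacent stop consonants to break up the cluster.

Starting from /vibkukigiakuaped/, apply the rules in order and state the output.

Rule 1 (intervocalic spirantization): /k/ is a stop between vowels /u/ and /i/, so it spirantizes to the fricative [x]. /k/ is a stop between vowels /a/ and /u/, so it spirantizes to the fricative [x]. /p/ is a stop between vowels /a/ and /e/, so it spirantizes to the fricative [f]. /vibkukigiakuaped/ → vibkuxigiaxuafed.
Rule 2 (stop-cluster e-epenthesis): /b/ and /k/ form a stop–stop cluster, so [e] is inserted between them. /vibkuxigiaxuafed/ → vibekuxigiaxuafed.

vibekuxigiaxuafed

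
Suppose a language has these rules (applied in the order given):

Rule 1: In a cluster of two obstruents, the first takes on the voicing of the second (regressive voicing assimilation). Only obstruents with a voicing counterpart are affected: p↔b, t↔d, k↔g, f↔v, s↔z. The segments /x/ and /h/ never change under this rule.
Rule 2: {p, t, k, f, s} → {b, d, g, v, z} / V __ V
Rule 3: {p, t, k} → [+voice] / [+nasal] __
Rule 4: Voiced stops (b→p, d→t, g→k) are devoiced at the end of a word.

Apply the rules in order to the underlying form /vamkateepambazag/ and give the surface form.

Rule 1 (regressive voicing assimilation): no segment meets the environment; /vamkateepambazag/ is unchanged.
Rule 2 (intervocalic voicing): /t/ is a voiceless obstruent between vowels /a/ and /e/, so it voices to [d]. /p/ is a voiceless obstruent between vowels /e/ and /a/, so it voices to [b]. /vamkateepambazag/ → vamkadeebambazag.
Rule 3 (post-nasal voicing): /k/ is a voiceless stop immediately after the nasal /m/, so it voices to [g]. /vamkadeebambazag/ → vamgadeebambazag.
Rule 4 (final devoicing): /g/ is a voiced stop in word-final position, so it devoices to [k]. /vamgadeebambazag/ → vamgadeebambazak.

vamgadeebambazak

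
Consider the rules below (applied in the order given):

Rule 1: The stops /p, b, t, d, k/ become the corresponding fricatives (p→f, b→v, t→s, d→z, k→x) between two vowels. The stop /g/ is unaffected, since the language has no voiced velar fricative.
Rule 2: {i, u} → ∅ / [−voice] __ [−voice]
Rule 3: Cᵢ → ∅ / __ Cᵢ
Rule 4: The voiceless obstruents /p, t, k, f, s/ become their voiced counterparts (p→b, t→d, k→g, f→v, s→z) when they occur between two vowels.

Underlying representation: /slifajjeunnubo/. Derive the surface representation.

Rule 1 (intervocalic spirantization): /b/ is a stop between vowels /u/ and /o/, so it spirantizes to the fricative [v]. /slifajjeunnubo/ → slifajjeunnuvo.
Rule 2 (high vowel syncope): no segment meets the environment; /slifajjeunnuvo/ is unchanged.
Rule 3 (degemination): /jj/ is a geminate; the first /j/ deletes. /nn/ is a geminate; the first /n/ deletes. /slifajjeunnuvo/ → slifajeunuvo.
Rule 4 (intervocalic voicing): /f/ is a voiceless obstruent between vowels /i/ and /a/, so it voices to [v]. /slifajeunuvo/ → slivajeunuvo.

slivajeunuvo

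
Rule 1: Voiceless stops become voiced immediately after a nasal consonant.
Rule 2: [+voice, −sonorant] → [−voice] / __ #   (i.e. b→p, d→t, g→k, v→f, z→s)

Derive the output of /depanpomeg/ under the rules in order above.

depanbomek

Rule 1 (post-nasal voicing): /p/ is a voiceless stop immediately after the nasal /n/, so it voices to [b]. /depanpomeg/ → depanbomeg.
Rule 2 (final devoicing): /g/ is a voiced obstruent in word-final position, so it devoices to [k]. /depanbomeg/ → depanbomek.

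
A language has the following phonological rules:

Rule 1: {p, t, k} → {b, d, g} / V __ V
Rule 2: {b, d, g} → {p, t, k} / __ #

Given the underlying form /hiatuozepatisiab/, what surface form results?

Rule 1 (intervocalic voicing): /t/ is a voiceless stop between vowels /a/ and /u/, so it voices to [d]. /p/ is a voiceless stop between vowels /e/ and /a/, so it voices to [b]. /t/ is a voiceless stop between vowels /a/ and /i/, so it voices to [d]. /hiatuozepatisiab/ → hiaduozebadisiab.
Rule 2 (final devoicing): /b/ is a voiced stop in word-final position, so it devoices to [p]. /hiaduozebadisiab/ → hiaduozebadisiap.

hiaduozebadisiap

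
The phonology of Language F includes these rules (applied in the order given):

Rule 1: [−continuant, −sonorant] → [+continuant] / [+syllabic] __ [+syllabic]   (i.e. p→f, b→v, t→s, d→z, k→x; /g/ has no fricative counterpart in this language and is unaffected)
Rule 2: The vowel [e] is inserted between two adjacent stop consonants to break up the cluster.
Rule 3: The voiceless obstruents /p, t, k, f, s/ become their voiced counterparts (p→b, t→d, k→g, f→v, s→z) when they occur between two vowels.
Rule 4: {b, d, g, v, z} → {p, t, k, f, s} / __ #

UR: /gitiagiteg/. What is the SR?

giziagizek

Rule 1 (intervocalic spirantization): /t/ is a stop between vowels /i/ and /i/, so it spirantizes to the fricative [s]. /t/ is a stop between vowels /i/ and /e/, so it spirantizes to the fricative [s]. /gitiagiteg/ → gisiagiseg.
Rule 2 (stop-cluster e-epenthesis): no segment meets the environment; /gisiagiseg/ is unchanged.
Rule 3 (intervocalic voicing): /s/ is a voiceless obstruent between vowels /i/ and /i/, so it voices to [z]. /s/ is a voiceless obstruent between vowels /i/ and /e/, so it voices to [z]. /gisiagiseg/ → giziagizeg.
Rule 4 (final devoicing): /g/ is a voiced obstruent in word-final position, so it devoices to [k]. /giziagizeg/ → giziagizek.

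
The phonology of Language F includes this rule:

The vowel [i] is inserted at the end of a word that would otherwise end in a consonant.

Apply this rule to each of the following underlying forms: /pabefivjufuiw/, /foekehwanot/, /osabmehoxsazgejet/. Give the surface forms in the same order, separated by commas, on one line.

pabefivjufuiwi, foekehwanoti, osabmehoxsazgejeti

/pabefivjufuiw/: the form ends in the consonant /w/, so [i] is inserted word-finally. → [pabefivjufuiwi].
/foekehwanot/: the form ends in the consonant /t/, so [i] is inserted word-finally. → [foekehwanoti].
/osabmehoxsazgejet/: the form ends in the consonant /t/, so [i] is inserted word-finally. → [osabmehoxsazgejeti].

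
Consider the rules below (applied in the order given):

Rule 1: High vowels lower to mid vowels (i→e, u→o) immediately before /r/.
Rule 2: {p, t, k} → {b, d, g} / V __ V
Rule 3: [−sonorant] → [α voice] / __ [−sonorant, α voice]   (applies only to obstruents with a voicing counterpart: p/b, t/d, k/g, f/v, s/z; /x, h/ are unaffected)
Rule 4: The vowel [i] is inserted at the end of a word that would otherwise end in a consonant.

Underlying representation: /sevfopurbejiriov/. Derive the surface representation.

seffoborbejeriovi

Rule 1 (pre-rhotic lowering): /u/ is a high vowel immediately before /r/, so it lowers to [o]. /i/ is a high vowel immediately before /r/, so it lowers to [e]. /sevfopurbejiriov/ → sevfoporbejeriov.
Rule 2 (intervocalic voicing): /p/ is a voiceless stop between vowels /o/ and /o/, so it voices to [b]. /sevfoporbejeriov/ → sevfoborbejeriov.
Rule 3 (regressive voicing assimilation): /v/ precedes the voiceless obstruent /f/, so it devoices to [f] by assimilation. /sevfoborbejeriov/ → seffoborbejeriov.
Rule 4 (final i-epenthesis): the form ends in the consonant /v/, so [i] is inserted word-finally. /seffoborbejeriov/ → seffoborbejeriovi.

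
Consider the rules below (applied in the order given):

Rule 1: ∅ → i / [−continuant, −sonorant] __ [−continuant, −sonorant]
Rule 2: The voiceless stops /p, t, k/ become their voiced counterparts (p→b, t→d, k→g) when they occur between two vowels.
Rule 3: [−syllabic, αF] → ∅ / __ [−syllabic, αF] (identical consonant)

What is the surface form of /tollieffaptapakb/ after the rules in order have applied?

toliefabidabagib

Rule 1 (stop-cluster i-epenthesis): /p/ and /t/ form a stop–stop cluster, so [i] is inserted between them. /k/ and /b/ form a stop–stop cluster, so [i] is inserted between them. /tollieffaptapakb/ → tollieffapitapakib.
Rule 2 (intervocalic voicing): /p/ is a voiceless stop between vowels /a/ and /i/, so it voices to [b]. /t/ is a voiceless stop between vowels /i/ and /a/, so it voices to [d]. /p/ is a voiceless stop between vowels /a/ and /a/, so it voices to [b]. /k/ is a voiceless stop between vowels /a/ and /i/, so it voices to [g]. /tollieffapitapakib/ → tollieffabidabagib.
Rule 3 (degemination): /ll/ is a geminate; the first /l/ deletes. /ff/ is a geminate; the first /f/ deletes. /tollieffabidabagib/ → toliefabidabagib.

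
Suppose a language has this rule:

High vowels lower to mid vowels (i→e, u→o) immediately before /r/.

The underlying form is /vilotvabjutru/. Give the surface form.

vilotvabjutru

No segment of /vilotvabjutru/ meets the structural description of the rule, so the form surfaces unchanged.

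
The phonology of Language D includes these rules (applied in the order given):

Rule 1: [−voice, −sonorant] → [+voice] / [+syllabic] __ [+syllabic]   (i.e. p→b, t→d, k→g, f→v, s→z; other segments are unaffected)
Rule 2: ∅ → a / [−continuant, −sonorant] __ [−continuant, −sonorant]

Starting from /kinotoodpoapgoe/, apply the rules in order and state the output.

Rule 1 (intervocalic voicing): /t/ is a voiceless obstruent between vowels /o/ and /o/, so it voices to [d]. /kinotoodpoapgoe/ → kinodoodpoapgoe.
Rule 2 (stop-cluster a-epenthesis): /d/ and /p/ form a stop–stop cluster, so [a] is inserted between them. /p/ and /g/ form a stop–stop cluster, so [a] is inserted between them. /kinodoodpoapgoe/ → kinodoodapoapagoe.

kinodoodapoapagoe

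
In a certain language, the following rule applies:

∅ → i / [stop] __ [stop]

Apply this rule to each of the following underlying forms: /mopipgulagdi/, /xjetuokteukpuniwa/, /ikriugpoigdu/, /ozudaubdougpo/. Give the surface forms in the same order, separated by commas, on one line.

mopipigulagidi, xjetuokiteukipuniwa, ikriugipoigidu, ozudaubidougipo

/mopipgulagdi/: /p/ and /g/ form a stop–stop cluster, so [i] is inserted between them. /g/ and /d/ form a stop–stop cluster, so [i] is inserted between them. → [mopipigulagidi].
/xjetuokteukpuniwa/: /k/ and /t/ form a stop–stop cluster, so [i] is inserted between them. /k/ and /p/ form a stop–stop cluster, so [i] is inserted between them. → [xjetuokiteukipuniwa].
/ikriugpoigdu/: /g/ and /p/ form a stop–stop cluster, so [i] is inserted between them. /g/ and /d/ form a stop–stop cluster, so [i] is inserted between them. → [ikriugipoigidu].
/ozudaubdougpo/: /b/ and /d/ form a stop–stop cluster, so [i] is inserted between them. /g/ and /p/ form a stop–stop cluster, so [i] is inserted between them. → [ozudaubidougipo].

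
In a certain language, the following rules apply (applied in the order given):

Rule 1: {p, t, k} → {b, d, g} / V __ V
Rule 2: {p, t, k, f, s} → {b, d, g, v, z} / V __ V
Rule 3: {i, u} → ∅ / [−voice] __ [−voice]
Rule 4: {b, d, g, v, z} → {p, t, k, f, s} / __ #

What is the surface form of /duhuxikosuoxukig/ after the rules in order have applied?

Rule 1 (intervocalic voicing): /k/ is a voiceless stop between vowels /i/ and /o/, so it voices to [g]. /k/ is a voiceless stop between vowels /u/ and /i/, so it voices to [g]. /duhuxikosuoxukig/ → duhuxigosuoxugig.
Rule 2 (intervocalic voicing): /s/ is a voiceless obstruent between vowels /o/ and /u/, so it voices to [z]. /duhuxigosuoxugig/ → duhuxigozuoxugig.
Rule 3 (high vowel syncope): /u/ is a high vowel flanked by voiceless consonants /h/ and /x/, so it deletes. /duhuxigozuoxugig/ → duhxigozuoxugig.
Rule 4 (final devoicing): /g/ is a voiced obstruent in word-final position, so it devoices to [k]. /duhxigozuoxugig/ → duhxigozuoxugik.

duhxigozuoxugik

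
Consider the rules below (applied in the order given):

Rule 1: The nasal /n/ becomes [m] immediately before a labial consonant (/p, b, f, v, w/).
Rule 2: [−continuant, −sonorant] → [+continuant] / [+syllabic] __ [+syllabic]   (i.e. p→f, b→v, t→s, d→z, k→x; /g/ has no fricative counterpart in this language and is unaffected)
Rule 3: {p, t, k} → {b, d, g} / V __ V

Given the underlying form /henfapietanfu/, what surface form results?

hemfafiesamfu

Rule 1 (nasal place assimilation): /n/ precedes the labial consonant /f/, so it assimilates in place to [m]. /n/ precedes the labial consonant /f/, so it assimilates in place to [m]. /henfapietanfu/ → hemfapietamfu.
Rule 2 (intervocalic spirantization): /p/ is a stop between vowels /a/ and /i/, so it spirantizes to the fricative [f]. /t/ is a stop between vowels /e/ and /a/, so it spirantizes to the fricative [s]. /hemfapietamfu/ → hemfafiesamfu.
Rule 3 (intervocalic voicing): no segment meets the environment; /hemfafiesamfu/ is unchanged.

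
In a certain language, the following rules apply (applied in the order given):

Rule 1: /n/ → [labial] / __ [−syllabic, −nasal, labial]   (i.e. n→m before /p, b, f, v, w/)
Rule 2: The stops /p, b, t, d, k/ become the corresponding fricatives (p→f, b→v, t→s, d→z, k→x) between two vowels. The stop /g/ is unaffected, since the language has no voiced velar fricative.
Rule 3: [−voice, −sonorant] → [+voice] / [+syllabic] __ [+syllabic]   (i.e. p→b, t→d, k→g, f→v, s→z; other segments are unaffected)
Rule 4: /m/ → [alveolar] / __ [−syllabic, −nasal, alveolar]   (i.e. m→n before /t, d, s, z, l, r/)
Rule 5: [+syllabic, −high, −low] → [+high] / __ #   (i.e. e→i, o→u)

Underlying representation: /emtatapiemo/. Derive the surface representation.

entazaviemu

Rule 1 (nasal place assimilation): no segment meets the environment; /emtatapiemo/ is unchanged.
Rule 2 (intervocalic spirantization): /t/ is a stop between vowels /a/ and /a/, so it spirantizes to the fricative [s]. /p/ is a stop between vowels /a/ and /i/, so it spirantizes to the fricative [f]. /emtatapiemo/ → emtasafiemo.
Rule 3 (intervocalic voicing): /s/ is a voiceless obstruent between vowels /a/ and /a/, so it voices to [z]. /f/ is a voiceless obstruent between vowels /a/ and /i/, so it voices to [v]. /emtasafiemo/ → emtazaviemo.
Rule 4 (nasal place assimilation): /m/ precedes the alveolar consonant /t/, so it assimilates in place to [n]. /emtazaviemo/ → entazaviemo.
Rule 5 (final vowel raising): /o/ is a mid vowel in word-final position, so it raises to [u]. /entazaviemo/ → entazaviemu.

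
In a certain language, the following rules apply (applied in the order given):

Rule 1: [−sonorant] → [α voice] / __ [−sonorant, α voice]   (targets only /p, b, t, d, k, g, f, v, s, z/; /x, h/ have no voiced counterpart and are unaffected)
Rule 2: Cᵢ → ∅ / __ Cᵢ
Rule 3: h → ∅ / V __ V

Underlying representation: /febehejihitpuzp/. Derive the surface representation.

febeejiitpusp

Rule 1 (regressive voicing assimilation): /z/ precedes the voiceless obstruent /p/, so it devoices to [s] by assimilation. /febehejihitpuzp/ → febehejihitpusp.
Rule 2 (degemination): no segment meets the environment; /febehejihitpusp/ is unchanged.
Rule 3 (intervocalic h-deletion): /h/ occurs between vowels /e/ and /e/, so it deletes. /h/ occurs between vowels /i/ and /i/, so it deletes. /febehejihitpusp/ → febeejiitpusp.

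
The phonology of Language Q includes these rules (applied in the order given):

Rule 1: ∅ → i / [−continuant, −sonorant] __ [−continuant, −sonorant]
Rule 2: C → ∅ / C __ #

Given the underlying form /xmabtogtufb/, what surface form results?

xmabitogituf

Rule 1 (stop-cluster i-epenthesis): /b/ and /t/ form a stop–stop cluster, so [i] is inserted between them. /g/ and /t/ form a stop–stop cluster, so [i] is inserted between them. /xmabtogtufb/ → xmabitogitufb.
Rule 2 (final cluster simplification): /b/ is the second consonant of a word-final cluster /fb/, so it deletes. /xmabitogitufb/ → xmabitogituf.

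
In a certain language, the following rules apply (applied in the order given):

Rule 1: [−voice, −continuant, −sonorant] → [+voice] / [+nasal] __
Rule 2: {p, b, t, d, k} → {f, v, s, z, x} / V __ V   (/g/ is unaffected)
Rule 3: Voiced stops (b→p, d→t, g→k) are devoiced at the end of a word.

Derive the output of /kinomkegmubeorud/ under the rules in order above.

kinomgegmuveorut

Rule 1 (post-nasal voicing): /k/ is a voiceless stop immediately after the nasal /m/, so it voices to [g]. /kinomkegmubeorud/ → kinomgegmubeorud.
Rule 2 (intervocalic spirantization): /b/ is a stop between vowels /u/ and /e/, so it spirantizes to the fricative [v]. /kinomgegmubeorud/ → kinomgegmuveorud.
Rule 3 (final devoicing): /d/ is a voiced stop in word-final position, so it devoices to [t]. /kinomgegmuveorud/ → kinomgegmuveorut.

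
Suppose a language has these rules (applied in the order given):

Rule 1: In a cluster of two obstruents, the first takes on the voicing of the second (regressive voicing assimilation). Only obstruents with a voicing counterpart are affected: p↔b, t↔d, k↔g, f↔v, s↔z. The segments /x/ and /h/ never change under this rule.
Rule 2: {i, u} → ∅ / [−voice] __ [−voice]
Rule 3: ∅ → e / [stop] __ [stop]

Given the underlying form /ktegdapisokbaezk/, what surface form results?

Rule 1 (regressive voicing assimilation): /k/ precedes the voiced obstruent /b/, so it voices to [g] by assimilation. /z/ precedes the voiceless obstruent /k/, so it devoices to [s] by assimilation. /ktegdapisokbaezk/ → ktegdapisogbaesk.
Rule 2 (high vowel syncope): /i/ is a high vowel flanked by voiceless consonants /p/ and /s/, so it deletes. /ktegdapisogbaesk/ → ktegdapsogbaesk.
Rule 3 (stop-cluster e-epenthesis): /k/ and /t/ form a stop–stop cluster, so [e] is inserted between them. /g/ and /d/ form a stop–stop cluster, so [e] is inserted between them. /g/ and /b/ form a stop–stop cluster, so [e] is inserted between them. /ktegdapsogbaesk/ → ketegedapsogebaesk.

ketegedapsogebaesk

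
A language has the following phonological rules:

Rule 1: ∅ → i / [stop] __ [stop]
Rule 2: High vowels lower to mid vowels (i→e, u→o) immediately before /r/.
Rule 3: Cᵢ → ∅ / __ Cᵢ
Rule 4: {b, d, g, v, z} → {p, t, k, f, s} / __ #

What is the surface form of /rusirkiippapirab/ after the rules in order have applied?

ruserkiipipaperap

Rule 1 (stop-cluster i-epenthesis): /p/ and /p/ form a stop–stop cluster, so [i] is inserted between them. /rusirkiippapirab/ → rusirkiipipapirab.
Rule 2 (pre-rhotic lowering): /i/ is a high vowel immediately before /r/, so it lowers to [e]. /i/ is a high vowel immediately before /r/, so it lowers to [e]. /rusirkiipipapirab/ → ruserkiipipaperab.
Rule 3 (degemination): no segment meets the environment; /ruserkiipipaperab/ is unchanged.
Rule 4 (final devoicing): /b/ is a voiced obstruent in word-final position, so it devoices to [p]. /ruserkiipipaperab/ → ruserkiipipaperap.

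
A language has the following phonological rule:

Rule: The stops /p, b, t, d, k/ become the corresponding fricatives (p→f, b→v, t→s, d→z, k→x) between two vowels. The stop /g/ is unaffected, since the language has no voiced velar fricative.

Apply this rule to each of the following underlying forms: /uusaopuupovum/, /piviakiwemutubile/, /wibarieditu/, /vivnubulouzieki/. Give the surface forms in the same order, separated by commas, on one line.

uusaofuufovum, piviaxiwemusuvile, wivariezisu, vivnuvulouziexi

/uusaopuupovum/: /p/ is a stop between vowels /o/ and /u/, so it spirantizes to the fricative [f]. /p/ is a stop between vowels /u/ and /o/, so it spirantizes to the fricative [f]. → [uusaofuufovum].
/piviakiwemutubile/: /k/ is a stop between vowels /a/ and /i/, so it spirantizes to the fricative [x]. /t/ is a stop between vowels /u/ and /u/, so it spirantizes to the fricative [s]. /b/ is a stop between vowels /u/ and /i/, so it spirantizes to the fricative [v]. → [piviaxiwemusuvile].
/wibarieditu/: /b/ is a stop between vowels /i/ and /a/, so it spirantizes to the fricative [v]. /d/ is a stop between vowels /e/ and /i/, so it spirantizes to the fricative [z]. /t/ is a stop between vowels /i/ and /u/, so it spirantizes to the fricative [s]. → [wivariezisu].
/vivnubulouzieki/: /b/ is a stop between vowels /u/ and /u/, so it spirantizes to the fricative [v]. /k/ is a stop between vowels /e/ and /i/, so it spirantizes to the fricative [x]. → [vivnuvulouziexi].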